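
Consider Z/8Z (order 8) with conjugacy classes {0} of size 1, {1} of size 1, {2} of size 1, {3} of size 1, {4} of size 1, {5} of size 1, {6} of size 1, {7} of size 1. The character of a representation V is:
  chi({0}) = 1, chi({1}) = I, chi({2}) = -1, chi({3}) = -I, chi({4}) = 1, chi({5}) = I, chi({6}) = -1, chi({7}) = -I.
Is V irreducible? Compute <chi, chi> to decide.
Irreducible: <chi, chi> = 1.

Reasoning: <chi, chi> = (1/|G|) sum_C |C| * |chi(C)|^2 = (1/8)[1*|1|^2 + 1*|I|^2 + 1*|-1|^2 + 1*|-I|^2 + 1*|1|^2 + 1*|I|^2 + 1*|-1|^2 + 1*|-I|^2]
  = (1/8)[(1) + (1) + (1) + (1) + (1) + (1) + (1) + (1)] = 8/8 = 1.
(Exp terms are combined using exp(i*s)*conj(exp(i*t)) = exp(i*(s-t)), and sums of them are collapsed using the identity that for every m > 1 the m distinct m-th roots of unity sum to 0, e.g. 1 + exp(2*I*pi/3) + exp(-2*I*pi/3) = 0.)
A character is irreducible iff <chi, chi> = 1, so this representation is irreducible.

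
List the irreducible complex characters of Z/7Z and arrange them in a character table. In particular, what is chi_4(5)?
Character table of Z/7Z (irreps indexed chi_0,...,chi_6 with chi_k(m) = zeta_7^(k*m), zeta_7 = exp(2*pi*i/7)):
  irrep \ class  {0} (size 1)  {1} (size 1)    {2} (size 1)    {3} (size 1)    {4} (size 1)    {5} (size 1)    {6} (size 1)  
  chi_0          1             1               1               1               1               1               1             
  chi_1          1             exp(2*I*pi/7)   exp(4*I*pi/7)   exp(6*I*pi/7)   exp(-6*I*pi/7)  exp(-4*I*pi/7)  exp(-2*I*pi/7)
  chi_2          1             exp(4*I*pi/7)   exp(-6*I*pi/7)  exp(-2*I*pi/7)  exp(2*I*pi/7)   exp(6*I*pi/7)   exp(-4*I*pi/7)
  chi_3          1             exp(6*I*pi/7)   exp(-2*I*pi/7)  exp(4*I*pi/7)   exp(-4*I*pi/7)  exp(2*I*pi/7)   exp(-6*I*pi/7)
  chi_4          1             exp(-6*I*pi/7)  exp(2*I*pi/7)   exp(-4*I*pi/7)  exp(4*I*pi/7)   exp(-2*I*pi/7)  exp(6*I*pi/7) 
  chi_5          1             exp(-4*I*pi/7)  exp(6*I*pi/7)   exp(2*I*pi/7)   exp(-2*I*pi/7)  exp(-6*I*pi/7)  exp(4*I*pi/7) 
  chi_6          1             exp(-2*I*pi/7)  exp(-4*I*pi/7)  exp(-6*I*pi/7)  exp(6*I*pi/7)   exp(4*I*pi/7)   exp(2*I*pi/7) 

Spot check: chi_4(5) = zeta_7^(4*5) = zeta_7^20 = exp(-2*I*pi/7).

Working: Z/7Z is abelian, so all 7 irreducible complex representations are 1-dimensional. They are given by chi_k(m) = zeta_7^(k*m) for k = 0,...,6. Row orthogonality: sum_m chi_k(m) conj(chi_l(m)) = 7 * [k = l].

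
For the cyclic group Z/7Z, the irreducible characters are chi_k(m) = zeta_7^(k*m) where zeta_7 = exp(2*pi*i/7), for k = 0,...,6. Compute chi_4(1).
chi_4(1) = zeta_7^4 = exp(-6*I*pi/7)

Derivation: chi_4(1) = zeta_7^(4*1) = zeta_7^4. Since zeta_7^7 = 1, this equals zeta_7^4 = exp(2*pi*i*4/7) = exp(-6*I*pi/7).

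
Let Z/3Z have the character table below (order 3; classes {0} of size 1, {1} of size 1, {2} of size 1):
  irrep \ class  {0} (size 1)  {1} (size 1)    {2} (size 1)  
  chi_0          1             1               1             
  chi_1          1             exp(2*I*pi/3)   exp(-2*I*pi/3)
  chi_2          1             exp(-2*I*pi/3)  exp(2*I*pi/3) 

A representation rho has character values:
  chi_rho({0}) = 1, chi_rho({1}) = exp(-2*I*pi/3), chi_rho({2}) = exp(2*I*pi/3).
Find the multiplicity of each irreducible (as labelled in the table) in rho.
Multiplicities: chi_0: 0, chi_1: 0, chi_2: 1.

Why: Use <chi_rho, chi> = (1/|G|) sum_C |C| * chi_rho(C) * conj(chi(C)) with |G| = 3 for each irreducible chi in the table:
  <chi_rho, chi_0> = (1/3)[1*(1)*conj(1) + 1*(exp(-2*I*pi/3))*conj(1) + 1*(exp(2*I*pi/3))*conj(1)]
      = (1/3)[(1) + (exp(-2*I*pi/3)) + (exp(2*I*pi/3))] = 0/3 = 0
  <chi_rho, chi_1> = (1/3)[1*(1)*conj(1) + 1*(exp(-2*I*pi/3))*conj(exp(2*I*pi/3)) + 1*(exp(2*I*pi/3))*conj(exp(-2*I*pi/3))]
      = (1/3)[(1) + (exp(2*I*pi/3)) + (exp(-2*I*pi/3))] = 0/3 = 0
  <chi_rho, chi_2> = (1/3)[1*(1)*conj(1) + 1*(exp(-2*I*pi/3))*conj(exp(-2*I*pi/3)) + 1*(exp(2*I*pi/3))*conj(exp(2*I*pi/3))]
      = (1/3)[(1) + (1) + (1)] = 3/3 = 1
(Exp terms are combined using exp(i*s)*conj(exp(i*t)) = exp(i*(s-t)), and sums of them are collapsed using the identity that for every m > 1 the m distinct m-th roots of unity sum to 0, e.g. 1 + exp(2*I*pi/3) + exp(-2*I*pi/3) = 0.)
Dimension check: dim(rho) = sum (mult * dim) = 0*1 + 0*1 + 1*1 = 1 = chi_rho(e) = 1.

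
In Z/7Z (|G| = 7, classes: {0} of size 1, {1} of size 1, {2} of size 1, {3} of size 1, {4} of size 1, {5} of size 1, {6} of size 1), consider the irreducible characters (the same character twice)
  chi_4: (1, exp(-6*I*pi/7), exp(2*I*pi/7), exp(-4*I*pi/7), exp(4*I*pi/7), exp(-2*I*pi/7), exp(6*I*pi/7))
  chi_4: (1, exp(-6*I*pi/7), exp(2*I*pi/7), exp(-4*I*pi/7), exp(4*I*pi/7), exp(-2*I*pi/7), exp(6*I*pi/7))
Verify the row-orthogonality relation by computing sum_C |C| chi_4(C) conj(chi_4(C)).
Sum = 7 = |G| = 7; so <chi_4, chi_4> = 1 (norm-1 confirms irreducibility).

Why: Compute term by term over conjugacy classes (|C| * chi_4(C) * conj(chi_4(C))):
  1*(1)*conj(1) + 1*(exp(-6*I*pi/7))*conj(exp(-6*I*pi/7)) + 1*(exp(2*I*pi/7))*conj(exp(2*I*pi/7)) + 1*(exp(-4*I*pi/7))*conj(exp(-4*I*pi/7)) + 1*(exp(4*I*pi/7))*conj(exp(4*I*pi/7)) + 1*(exp(-2*I*pi/7))*conj(exp(-2*I*pi/7)) + 1*(exp(6*I*pi/7))*conj(exp(6*I*pi/7))
  = (1) + (1) + (1) + (1) + (1) + (1) + (1)
  = 7.
(Exp terms are combined using exp(i*s)*conj(exp(i*t)) = exp(i*(s-t)), and sums of them are collapsed using the identity that for every m > 1 the m distinct m-th roots of unity sum to 0, e.g. 1 + exp(2*I*pi/3) + exp(-2*I*pi/3) = 0.)
Dividing by |G| = 7 gives 7/7 = 1, matching the row-orthogonality relation <chi_4, chi_4> = [chi_4 = chi_4].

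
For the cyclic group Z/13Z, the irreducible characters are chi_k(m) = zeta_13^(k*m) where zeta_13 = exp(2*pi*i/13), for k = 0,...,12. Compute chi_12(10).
chi_12(10) = zeta_13^120 = exp(6*I*pi/13)

Proof sketch: chi_12(10) = zeta_13^(12*10) = zeta_13^120. Since zeta_13^13 = 1, this equals zeta_13^3 = exp(2*pi*i*3/13) = exp(6*I*pi/13).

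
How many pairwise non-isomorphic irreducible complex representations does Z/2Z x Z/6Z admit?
12

Proof sketch: The number of irreducible complex representations of a finite group equals its number of conjugacy classes. Z/2Z x Z/6Z is abelian of order 12, so every element is its own conjugacy class: 12 classes, so Z/2Z x Z/6Z (order 12) has exactly 12 irreducible complex representations.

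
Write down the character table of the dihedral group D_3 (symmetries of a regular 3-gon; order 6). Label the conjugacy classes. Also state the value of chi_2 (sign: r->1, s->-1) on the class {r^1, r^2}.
Conjugacy classes: {e} of size 1, {r^1, r^2} of size 2, {s, sr, ..., sr^2} of size 3.
Character table:
  irrep \ class              {e} (size 1)  {r^1, r^2} (size 2)  {s, sr, ..., sr^2} (size 3)
  chi_1 (triv)               1             1                    1                          
  chi_2 (sign: r->1, s->-1)  1             1                    -1                         
  chi_3 (2d, j=1)            2             -1                   0                          

Spot check: chi_2 (sign: r->1, s->-1) on {r^1, r^2} = 1.

Solution. D_3 has order 2*3 = 6 with 3 conjugacy classes, hence 3 irreducibles. Sum of squared dims 1 + 1 + 4 = 6 = |G|. Linear characters come from the abelianisation; the 2-dimensional irreps have character r^k -> 2*cos(2*pi*j*k/3), reflections -> 0.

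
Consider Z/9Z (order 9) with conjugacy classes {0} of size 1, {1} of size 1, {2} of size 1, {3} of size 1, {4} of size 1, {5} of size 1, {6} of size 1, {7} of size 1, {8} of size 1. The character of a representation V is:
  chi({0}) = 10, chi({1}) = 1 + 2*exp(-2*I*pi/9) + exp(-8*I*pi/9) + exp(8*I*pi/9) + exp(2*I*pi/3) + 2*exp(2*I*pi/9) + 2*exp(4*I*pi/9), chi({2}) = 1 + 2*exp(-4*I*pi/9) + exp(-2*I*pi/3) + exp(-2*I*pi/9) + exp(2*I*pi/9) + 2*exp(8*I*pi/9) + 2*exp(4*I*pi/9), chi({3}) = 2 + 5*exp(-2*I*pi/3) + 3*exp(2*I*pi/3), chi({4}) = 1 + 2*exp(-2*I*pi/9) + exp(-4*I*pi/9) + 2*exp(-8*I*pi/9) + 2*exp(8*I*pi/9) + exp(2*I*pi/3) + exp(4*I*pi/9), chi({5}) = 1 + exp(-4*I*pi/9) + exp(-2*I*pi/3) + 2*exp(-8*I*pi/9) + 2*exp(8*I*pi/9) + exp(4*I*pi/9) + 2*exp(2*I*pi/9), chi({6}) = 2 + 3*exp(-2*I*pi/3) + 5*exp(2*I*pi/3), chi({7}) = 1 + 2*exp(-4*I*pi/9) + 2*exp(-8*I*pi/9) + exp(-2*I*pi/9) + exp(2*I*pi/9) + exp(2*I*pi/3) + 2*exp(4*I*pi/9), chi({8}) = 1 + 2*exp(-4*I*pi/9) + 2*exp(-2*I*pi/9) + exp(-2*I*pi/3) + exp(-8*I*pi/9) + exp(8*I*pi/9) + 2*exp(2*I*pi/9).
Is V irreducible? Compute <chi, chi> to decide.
Not irreducible (reducible): <chi, chi> = 16 > 1.

Working: <chi, chi> = (1/|G|) sum_C |C| * |chi(C)|^2 = (1/9)[1*|10|^2 + 1*|1 + 2*exp(-2*I*pi/9) + exp(-8*I*pi/9) + exp(8*I*pi/9) + exp(2*I*pi/3) + 2*exp(2*I*pi/9) + 2*exp(4*I*pi/9)|^2 + 1*|1 + 2*exp(-4*I*pi/9) + exp(-2*I*pi/3) + exp(-2*I*pi/9) + exp(2*I*pi/9) + 2*exp(8*I*pi/9) + 2*exp(4*I*pi/9)|^2 + 1*|2 + 5*exp(-2*I*pi/3) + 3*exp(2*I*pi/3)|^2 + 1*|1 + 2*exp(-2*I*pi/9) + exp(-4*I*pi/9) + 2*exp(-8*I*pi/9) + 2*exp(8*I*pi/9) + exp(2*I*pi/3) + exp(4*I*pi/9)|^2 + 1*|1 + exp(-4*I*pi/9) + exp(-2*I*pi/3) + 2*exp(-8*I*pi/9) + 2*exp(8*I*pi/9) + exp(4*I*pi/9) + 2*exp(2*I*pi/9)|^2 + 1*|2 + 3*exp(-2*I*pi/3) + 5*exp(2*I*pi/3)|^2 + 1*|1 + 2*exp(-4*I*pi/9) + 2*exp(-8*I*pi/9) + exp(-2*I*pi/9) + exp(2*I*pi/9) + exp(2*I*pi/3) + 2*exp(4*I*pi/9)|^2 + 1*|1 + 2*exp(-4*I*pi/9) + 2*exp(-2*I*pi/9) + exp(-2*I*pi/3) + exp(-8*I*pi/9) + exp(8*I*pi/9) + 2*exp(2*I*pi/9)|^2]
  = (1/9)[(100) + (16 + 11*exp(-4*I*pi/9) + 11*exp(-2*I*pi/3) + 12*exp(-2*I*pi/9) + 8*exp(-8*I*pi/9) + 8*exp(8*I*pi/9) + 12*exp(2*I*pi/9) + 11*exp(2*I*pi/3) + 11*exp(4*I*pi/9)) + (16 + 12*exp(-4*I*pi/9) + 11*exp(-2*I*pi/3) + 8*exp(-2*I*pi/9) + 11*exp(-8*I*pi/9) + 11*exp(8*I*pi/9) + 8*exp(2*I*pi/9) + 11*exp(2*I*pi/3) + 12*exp(4*I*pi/9)) + (7) + (16 + 11*exp(-2*I*pi/3) + 8*exp(-4*I*pi/9) + 11*exp(-2*I*pi/9) + 12*exp(-8*I*pi/9) + 12*exp(8*I*pi/9) + 11*exp(2*I*pi/9) + 8*exp(4*I*pi/9) + 11*exp(2*I*pi/3)) + (16 + 11*exp(-2*I*pi/3) + 8*exp(-4*I*pi/9) + 11*exp(-2*I*pi/9) + 12*exp(-8*I*pi/9) + 12*exp(8*I*pi/9) + 11*exp(2*I*pi/9) + 8*exp(4*I*pi/9) + 11*exp(2*I*pi/3)) + (7) + (16 + 12*exp(-4*I*pi/9) + 11*exp(-2*I*pi/3) + 8*exp(-2*I*pi/9) + 11*exp(-8*I*pi/9) + 11*exp(8*I*pi/9) + 8*exp(2*I*pi/9) + 11*exp(2*I*pi/3) + 12*exp(4*I*pi/9)) + (16 + 11*exp(-4*I*pi/9) + 11*exp(-2*I*pi/3) + 12*exp(-2*I*pi/9) + 8*exp(-8*I*pi/9) + 8*exp(8*I*pi/9) + 12*exp(2*I*pi/9) + 11*exp(2*I*pi/3) + 11*exp(4*I*pi/9))] = 144/9 = 16.
(Exp terms are combined using exp(i*s)*conj(exp(i*t)) = exp(i*(s-t)), and sums of them are collapsed using the identity that for every m > 1 the m distinct m-th roots of unity sum to 0, e.g. 1 + exp(2*I*pi/3) + exp(-2*I*pi/3) = 0.)
A character is irreducible iff <chi, chi> = 1, so this representation is reducible.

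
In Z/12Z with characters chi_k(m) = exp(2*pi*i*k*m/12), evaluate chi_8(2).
chi_8(2) = zeta_12^16 = exp(2*I*pi/3)

Derivation: chi_8(2) = zeta_12^(8*2) = zeta_12^16. Since zeta_12^12 = 1, this equals zeta_12^4 = exp(2*pi*i*4/12) = exp(2*I*pi/3).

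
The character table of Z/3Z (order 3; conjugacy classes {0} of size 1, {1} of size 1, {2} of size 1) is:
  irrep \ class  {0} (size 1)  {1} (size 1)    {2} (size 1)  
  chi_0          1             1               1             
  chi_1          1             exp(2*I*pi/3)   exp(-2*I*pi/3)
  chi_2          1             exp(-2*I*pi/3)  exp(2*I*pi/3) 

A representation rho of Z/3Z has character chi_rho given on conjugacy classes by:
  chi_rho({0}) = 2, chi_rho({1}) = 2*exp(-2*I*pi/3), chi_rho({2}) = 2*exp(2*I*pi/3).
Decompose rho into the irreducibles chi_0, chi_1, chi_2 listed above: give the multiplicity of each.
Multiplicities: chi_0: 0, chi_1: 0, chi_2: 2.

Why: Use <chi_rho, chi> = (1/|G|) sum_C |C| * chi_rho(C) * conj(chi(C)) with |G| = 3 for each irreducible chi in the table:
  <chi_rho, chi_0> = (1/3)[1*(2)*conj(1) + 1*(2*exp(-2*I*pi/3))*conj(1) + 1*(2*exp(2*I*pi/3))*conj(1)]
      = (1/3)[(2) + (2*exp(-2*I*pi/3)) + (2*exp(2*I*pi/3))] = 0/3 = 0
  <chi_rho, chi_1> = (1/3)[1*(2)*conj(1) + 1*(2*exp(-2*I*pi/3))*conj(exp(2*I*pi/3)) + 1*(2*exp(2*I*pi/3))*conj(exp(-2*I*pi/3))]
      = (1/3)[(2) + (2*exp(2*I*pi/3)) + (2*exp(-2*I*pi/3))] = 0/3 = 0
  <chi_rho, chi_2> = (1/3)[1*(2)*conj(1) + 1*(2*exp(-2*I*pi/3))*conj(exp(-2*I*pi/3)) + 1*(2*exp(2*I*pi/3))*conj(exp(2*I*pi/3))]
      = (1/3)[(2) + (2) + (2)] = 6/3 = 2
(Exp terms are combined using exp(i*s)*conj(exp(i*t)) = exp(i*(s-t)), and sums of them are collapsed using the identity that for every m > 1 the m distinct m-th roots of unity sum to 0, e.g. 1 + exp(2*I*pi/3) + exp(-2*I*pi/3) = 0.)
Dimension check: dim(rho) = sum (mult * dim) = 0*1 + 0*1 + 2*1 = 2 = chi_rho(e) = 2.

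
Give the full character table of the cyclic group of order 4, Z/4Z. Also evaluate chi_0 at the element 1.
Character table of Z/4Z (irreps indexed chi_0,...,chi_3 with chi_k(m) = zeta_4^(k*m), zeta_4 = exp(2*pi*i/4)):
  irrep \ class  {0} (size 1)  {1} (size 1)  {2} (size 1)  {3} (size 1)
  chi_0          1             1             1             1           
  chi_1          1             I             -1            -I          
  chi_2          1             -1            1             -1          
  chi_3          1             -I            -1            I           

Spot check: chi_0(1) = zeta_4^(0*1) = zeta_4^0 = 1.

Details: Z/4Z is abelian, so all 4 irreducible complex representations are 1-dimensional. They are given by chi_k(m) = zeta_4^(k*m) for k = 0,...,3. Row orthogonality: sum_m chi_k(m) conj(chi_l(m)) = 4 * [k = l].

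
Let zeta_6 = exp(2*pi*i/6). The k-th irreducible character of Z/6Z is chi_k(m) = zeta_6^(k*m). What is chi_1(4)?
chi_1(4) = zeta_6^4 = exp(-2*I*pi/3)

Details: chi_1(4) = zeta_6^(1*4) = zeta_6^4. Since zeta_6^6 = 1, this equals zeta_6^4 = exp(2*pi*i*4/6) = exp(-2*I*pi/3).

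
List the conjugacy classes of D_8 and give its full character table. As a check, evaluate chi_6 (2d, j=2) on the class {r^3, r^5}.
Conjugacy classes: {e} of size 1, {r^4} of size 1, {r^1, r^7} of size 2, {r^2, r^6} of size 2, {r^3, r^5} of size 2, {s, sr^2, ...} of size 4, {sr, sr^3, ...} of size 4.
Character table:
  irrep \ class              {e} (size 1)  {r^4} (size 1)  {r^1, r^7} (size 2)  {r^2, r^6} (size 2)  {r^3, r^5} (size 2)  {s, sr^2, ...} (size 4)  {sr, sr^3, ...} (size 4)
  chi_1 (triv)               1             1               1                    1                    1                    1                        1                       
  chi_2 (sign: r->1, s->-1)  1             1               1                    1                    1                    -1                       -1                      
  chi_3 (r->-1, s->1)        1             1               -1                   1                    -1                   1                        -1                      
  chi_4 (r->-1, s->-1)       1             1               -1                   1                    -1                   -1                       1                       
  chi_5 (2d, j=1)            2             -2              sqrt(2)              0                    -sqrt(2)             0                        0                       
  chi_6 (2d, j=2)            2             2               0                    -2                   0                    0                        0                       
  chi_7 (2d, j=3)            2             -2              -sqrt(2)             0                    sqrt(2)              0                        0                       

Spot check: chi_6 (2d, j=2) on {r^3, r^5} = 0.

Reasoning: D_8 has order 2*8 = 16 with 7 conjugacy classes, hence 7 irreducibles. Sum of squared dims 1 + 1 + 1 + 1 + 4 + 4 + 4 = 16 = |G|. Linear characters come from the abelianisation; the 2-dimensional irreps have character r^k -> 2*cos(2*pi*j*k/8), reflections -> 0.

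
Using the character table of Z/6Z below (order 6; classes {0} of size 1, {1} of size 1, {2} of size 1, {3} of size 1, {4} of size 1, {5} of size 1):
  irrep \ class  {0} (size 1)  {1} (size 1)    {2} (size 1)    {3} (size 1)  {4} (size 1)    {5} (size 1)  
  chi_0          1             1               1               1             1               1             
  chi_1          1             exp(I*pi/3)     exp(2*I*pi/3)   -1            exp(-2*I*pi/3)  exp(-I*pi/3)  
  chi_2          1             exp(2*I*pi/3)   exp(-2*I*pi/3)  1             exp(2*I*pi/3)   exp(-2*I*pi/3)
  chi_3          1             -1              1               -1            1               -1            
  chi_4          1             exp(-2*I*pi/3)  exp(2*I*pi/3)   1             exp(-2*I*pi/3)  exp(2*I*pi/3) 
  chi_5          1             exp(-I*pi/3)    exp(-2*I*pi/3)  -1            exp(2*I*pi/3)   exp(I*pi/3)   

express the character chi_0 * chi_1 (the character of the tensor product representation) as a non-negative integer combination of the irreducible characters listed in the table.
chi_0 tensor chi_1 = chi_1 (all other irreducibles have multiplicity 0).

Reasoning: The character of a tensor product is the pointwise product (chi_0 * chi_1)(C) = chi_0(C) * chi_1(C):
  {0}: (1)*(1), {1}: (1)*(exp(I*pi/3)), {2}: (1)*(exp(2*I*pi/3)), {3}: (1)*(-1), {4}: (1)*(exp(-2*I*pi/3)), {5}: (1)*(exp(-I*pi/3))
so (chi_0 * chi_1) takes values
  {0} -> 1, {1} -> exp(I*pi/3), {2} -> exp(2*I*pi/3), {3} -> -1, {4} -> exp(-2*I*pi/3), {5} -> exp(-I*pi/3).
Now take the inner product of this character with each irreducible chi from the table, <chi_0*chi_1, chi> = (1/6) sum_C |C| (chi_0*chi_1)(C) conj(chi(C)):
  <chi_0*chi_1, chi_0> = (1/6)[1*(1)*conj(1) + 1*(exp(I*pi/3))*conj(1) + 1*(exp(2*I*pi/3))*conj(1) + 1*(-1)*conj(1) + 1*(exp(-2*I*pi/3))*conj(1) + 1*(exp(-I*pi/3))*conj(1)]
      = (1/6)[(1) + (exp(I*pi/3)) + (exp(2*I*pi/3)) + (-1) + (exp(-2*I*pi/3)) + (exp(-I*pi/3))] = 0/6 = 0
  <chi_0*chi_1, chi_1> = (1/6)[1*(1)*conj(1) + 1*(exp(I*pi/3))*conj(exp(I*pi/3)) + 1*(exp(2*I*pi/3))*conj(exp(2*I*pi/3)) + 1*(-1)*conj(-1) + 1*(exp(-2*I*pi/3))*conj(exp(-2*I*pi/3)) + 1*(exp(-I*pi/3))*conj(exp(-I*pi/3))]
      = (1/6)[(1) + (1) + (1) + (1) + (1) + (1)] = 6/6 = 1
  <chi_0*chi_1, chi_2> = (1/6)[1*(1)*conj(1) + 1*(exp(I*pi/3))*conj(exp(2*I*pi/3)) + 1*(exp(2*I*pi/3))*conj(exp(-2*I*pi/3)) + 1*(-1)*conj(1) + 1*(exp(-2*I*pi/3))*conj(exp(2*I*pi/3)) + 1*(exp(-I*pi/3))*conj(exp(-2*I*pi/3))]
      = (1/6)[(1) + (exp(-I*pi/3)) + (exp(-2*I*pi/3)) + (-1) + (exp(2*I*pi/3)) + (exp(I*pi/3))] = 0/6 = 0
  <chi_0*chi_1, chi_3> = (1/6)[1*(1)*conj(1) + 1*(exp(I*pi/3))*conj(-1) + 1*(exp(2*I*pi/3))*conj(1) + 1*(-1)*conj(-1) + 1*(exp(-2*I*pi/3))*conj(1) + 1*(exp(-I*pi/3))*conj(-1)]
      = (1/6)[(1) + (-exp(I*pi/3)) + (exp(2*I*pi/3)) + (1) + (exp(-2*I*pi/3)) + (-exp(-I*pi/3))] = 0/6 = 0
  <chi_0*chi_1, chi_4> = (1/6)[1*(1)*conj(1) + 1*(exp(I*pi/3))*conj(exp(-2*I*pi/3)) + 1*(exp(2*I*pi/3))*conj(exp(2*I*pi/3)) + 1*(-1)*conj(1) + 1*(exp(-2*I*pi/3))*conj(exp(-2*I*pi/3)) + 1*(exp(-I*pi/3))*conj(exp(2*I*pi/3))]
      = (1/6)[(1) + (-1) + (1) + (-1) + (1) + (-1)] = 0/6 = 0
  <chi_0*chi_1, chi_5> = (1/6)[1*(1)*conj(1) + 1*(exp(I*pi/3))*conj(exp(-I*pi/3)) + 1*(exp(2*I*pi/3))*conj(exp(-2*I*pi/3)) + 1*(-1)*conj(-1) + 1*(exp(-2*I*pi/3))*conj(exp(2*I*pi/3)) + 1*(exp(-I*pi/3))*conj(exp(I*pi/3))]
      = (1/6)[(1) + (exp(2*I*pi/3)) + (exp(-2*I*pi/3)) + (1) + (exp(2*I*pi/3)) + (exp(-2*I*pi/3))] = 0/6 = 0
(Exp terms are combined using exp(i*s)*conj(exp(i*t)) = exp(i*(s-t)), and sums of them are collapsed using the identity that for every m > 1 the m distinct m-th roots of unity sum to 0, e.g. 1 + exp(2*I*pi/3) + exp(-2*I*pi/3) = 0.)
Hence the multiplicities are chi_1: 1. Dimension check: dim(chi_0)*dim(chi_1) = 1*1 = 1 and sum (mult * dim) = 1*1 = 1.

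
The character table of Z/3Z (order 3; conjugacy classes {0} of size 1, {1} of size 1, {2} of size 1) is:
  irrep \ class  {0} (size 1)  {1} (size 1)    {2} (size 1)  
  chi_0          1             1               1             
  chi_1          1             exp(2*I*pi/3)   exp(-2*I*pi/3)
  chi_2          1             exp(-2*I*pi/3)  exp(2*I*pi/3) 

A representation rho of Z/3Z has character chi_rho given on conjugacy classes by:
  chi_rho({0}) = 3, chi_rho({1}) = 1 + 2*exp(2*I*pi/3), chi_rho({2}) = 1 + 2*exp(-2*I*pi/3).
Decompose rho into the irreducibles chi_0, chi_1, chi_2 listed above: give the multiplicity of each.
Multiplicities: chi_0: 1, chi_1: 2, chi_2: 0.

Solution. Use <chi_rho, chi> = (1/|G|) sum_C |C| * chi_rho(C) * conj(chi(C)) with |G| = 3 for each irreducible chi in the table:
  <chi_rho, chi_0> = (1/3)[1*(3)*conj(1) + 1*(1 + 2*exp(2*I*pi/3))*conj(1) + 1*(1 + 2*exp(-2*I*pi/3))*conj(1)]
      = (1/3)[(3) + (1 + 2*exp(2*I*pi/3)) + (1 + 2*exp(-2*I*pi/3))] = 3/3 = 1
  <chi_rho, chi_1> = (1/3)[1*(3)*conj(1) + 1*(1 + 2*exp(2*I*pi/3))*conj(exp(2*I*pi/3)) + 1*(1 + 2*exp(-2*I*pi/3))*conj(exp(-2*I*pi/3))]
      = (1/3)[(3) + (2 + exp(-2*I*pi/3)) + (2 + exp(2*I*pi/3))] = 6/3 = 2
  <chi_rho, chi_2> = (1/3)[1*(3)*conj(1) + 1*(1 + 2*exp(2*I*pi/3))*conj(exp(-2*I*pi/3)) + 1*(1 + 2*exp(-2*I*pi/3))*conj(exp(2*I*pi/3))]
      = (1/3)[(3) + (2*exp(-2*I*pi/3) + exp(2*I*pi/3)) + (exp(-2*I*pi/3) + 2*exp(2*I*pi/3))] = 0/3 = 0
(Exp terms are combined using exp(i*s)*conj(exp(i*t)) = exp(i*(s-t)), and sums of them are collapsed using the identity that for every m > 1 the m distinct m-th roots of unity sum to 0, e.g. 1 + exp(2*I*pi/3) + exp(-2*I*pi/3) = 0.)
Dimension check: dim(rho) = sum (mult * dim) = 1*1 + 2*1 + 0*1 = 3 = chi_rho(e) = 3.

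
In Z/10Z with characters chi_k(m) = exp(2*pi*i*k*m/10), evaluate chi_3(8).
chi_3(8) = zeta_10^24 = exp(4*I*pi/5)

Proof sketch: chi_3(8) = zeta_10^(3*8) = zeta_10^24. Since zeta_10^10 = 1, this equals zeta_10^4 = exp(2*pi*i*4/10) = exp(4*I*pi/5).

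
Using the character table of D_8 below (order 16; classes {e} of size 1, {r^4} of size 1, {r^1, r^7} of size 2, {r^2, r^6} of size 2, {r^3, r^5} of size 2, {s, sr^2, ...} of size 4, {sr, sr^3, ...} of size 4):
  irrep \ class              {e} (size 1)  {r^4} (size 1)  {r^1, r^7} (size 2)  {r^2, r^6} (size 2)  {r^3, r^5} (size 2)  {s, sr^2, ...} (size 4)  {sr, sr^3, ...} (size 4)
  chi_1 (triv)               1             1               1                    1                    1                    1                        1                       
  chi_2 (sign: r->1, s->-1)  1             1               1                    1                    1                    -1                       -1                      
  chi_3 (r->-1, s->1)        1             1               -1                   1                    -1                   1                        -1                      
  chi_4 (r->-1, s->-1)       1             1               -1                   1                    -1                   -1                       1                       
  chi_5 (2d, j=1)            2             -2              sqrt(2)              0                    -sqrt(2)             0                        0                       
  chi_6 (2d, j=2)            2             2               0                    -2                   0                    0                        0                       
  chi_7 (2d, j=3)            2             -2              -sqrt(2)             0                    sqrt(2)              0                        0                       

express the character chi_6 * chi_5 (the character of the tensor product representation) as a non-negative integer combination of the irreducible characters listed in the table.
chi_6 tensor chi_5 = chi_5 + chi_7 (all other irreducibles have multiplicity 0).

Derivation: The character of a tensor product is the pointwise product (chi_6 * chi_5)(C) = chi_6(C) * chi_5(C):
  {e}: (2)*(2), {r^4}: (2)*(-2), {r^1, r^7}: (0)*(sqrt(2)), {r^2, r^6}: (-2)*(0), {r^3, r^5}: (0)*(-sqrt(2)), {s, sr^2, ...}: (0)*(0), {sr, sr^3, ...}: (0)*(0)
so (chi_6 * chi_5) takes values
  {e} -> 4, {r^4} -> -4, {r^1, r^7} -> 0, {r^2, r^6} -> 0, {r^3, r^5} -> 0, {s, sr^2, ...} -> 0, {sr, sr^3, ...} -> 0.
Now take the inner product of this character with each irreducible chi from the table, <chi_6*chi_5, chi> = (1/16) sum_C |C| (chi_6*chi_5)(C) conj(chi(C)):
  <chi_6*chi_5, chi_1> = (1/16)[1*(4)*conj(1) + 1*(-4)*conj(1) + 2*(0)*conj(1) + 2*(0)*conj(1) + 2*(0)*conj(1) + 4*(0)*conj(1) + 4*(0)*conj(1)]
      = (1/16)[(4) + (-4) + (0) + (0) + (0) + (0) + (0)] = 0/16 = 0
  <chi_6*chi_5, chi_2> = (1/16)[1*(4)*conj(1) + 1*(-4)*conj(1) + 2*(0)*conj(1) + 2*(0)*conj(1) + 2*(0)*conj(1) + 4*(0)*conj(-1) + 4*(0)*conj(-1)]
      = (1/16)[(4) + (-4) + (0) + (0) + (0) + (0) + (0)] = 0/16 = 0
  <chi_6*chi_5, chi_3> = (1/16)[1*(4)*conj(1) + 1*(-4)*conj(1) + 2*(0)*conj(-1) + 2*(0)*conj(1) + 2*(0)*conj(-1) + 4*(0)*conj(1) + 4*(0)*conj(-1)]
      = (1/16)[(4) + (-4) + (0) + (0) + (0) + (0) + (0)] = 0/16 = 0
  <chi_6*chi_5, chi_4> = (1/16)[1*(4)*conj(1) + 1*(-4)*conj(1) + 2*(0)*conj(-1) + 2*(0)*conj(1) + 2*(0)*conj(-1) + 4*(0)*conj(-1) + 4*(0)*conj(1)]
      = (1/16)[(4) + (-4) + (0) + (0) + (0) + (0) + (0)] = 0/16 = 0
  <chi_6*chi_5, chi_5> = (1/16)[1*(4)*conj(2) + 1*(-4)*conj(-2) + 2*(0)*conj(sqrt(2)) + 2*(0)*conj(0) + 2*(0)*conj(-sqrt(2)) + 4*(0)*conj(0) + 4*(0)*conj(0)]
      = (1/16)[(8) + (8) + (0) + (0) + (0) + (0) + (0)] = 16/16 = 1
  <chi_6*chi_5, chi_6> = (1/16)[1*(4)*conj(2) + 1*(-4)*conj(2) + 2*(0)*conj(0) + 2*(0)*conj(-2) + 2*(0)*conj(0) + 4*(0)*conj(0) + 4*(0)*conj(0)]
      = (1/16)[(8) + (-8) + (0) + (0) + (0) + (0) + (0)] = 0/16 = 0
  <chi_6*chi_5, chi_7> = (1/16)[1*(4)*conj(2) + 1*(-4)*conj(-2) + 2*(0)*conj(-sqrt(2)) + 2*(0)*conj(0) + 2*(0)*conj(sqrt(2)) + 4*(0)*conj(0) + 4*(0)*conj(0)]
      = (1/16)[(8) + (8) + (0) + (0) + (0) + (0) + (0)] = 16/16 = 1
Hence the multiplicities are chi_5: 1, chi_7: 1. Dimension check: dim(chi_6)*dim(chi_5) = 2*2 = 4 and sum (mult * dim) = 1*2 + 1*2 = 4.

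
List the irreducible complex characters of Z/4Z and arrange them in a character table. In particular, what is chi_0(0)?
Character table of Z/4Z (irreps indexed chi_0,...,chi_3 with chi_k(m) = zeta_4^(k*m), zeta_4 = exp(2*pi*i/4)):
  irrep \ class  {0} (size 1)  {1} (size 1)  {2} (size 1)  {3} (size 1)
  chi_0          1             1             1             1           
  chi_1          1             I             -1            -I          
  chi_2          1             -1            1             -1          
  chi_3          1             -I            -1            I           

Spot check: chi_0(0) = zeta_4^(0*0) = zeta_4^0 = 1.

Solution. Z/4Z is abelian, so all 4 irreducible complex representations are 1-dimensional. They are given by chi_k(m) = zeta_4^(k*m) for k = 0,...,3. Row orthogonality: sum_m chi_k(m) conj(chi_l(m)) = 4 * [k = l].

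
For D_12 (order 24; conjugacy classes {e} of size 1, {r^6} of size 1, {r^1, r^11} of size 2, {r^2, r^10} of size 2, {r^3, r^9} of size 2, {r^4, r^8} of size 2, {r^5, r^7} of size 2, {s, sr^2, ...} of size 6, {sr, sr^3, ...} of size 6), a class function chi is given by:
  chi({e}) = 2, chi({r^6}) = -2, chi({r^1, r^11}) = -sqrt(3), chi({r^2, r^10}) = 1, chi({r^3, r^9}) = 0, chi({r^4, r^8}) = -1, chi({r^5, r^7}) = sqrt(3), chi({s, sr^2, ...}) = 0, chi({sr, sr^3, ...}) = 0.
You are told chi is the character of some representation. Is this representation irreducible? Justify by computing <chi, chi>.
Irreducible: <chi, chi> = 1.

Argument: <chi, chi> = (1/|G|) sum_C |C| * |chi(C)|^2 = (1/24)[1*|2|^2 + 1*|-2|^2 + 2*|-sqrt(3)|^2 + 2*|1|^2 + 2*|0|^2 + 2*|-1|^2 + 2*|sqrt(3)|^2 + 6*|0|^2 + 6*|0|^2]
  = (1/24)[(4) + (4) + (6) + (2) + (0) + (2) + (6) + (0) + (0)] = 24/24 = 1.
A character is irreducible iff <chi, chi> = 1, so this representation is irreducible.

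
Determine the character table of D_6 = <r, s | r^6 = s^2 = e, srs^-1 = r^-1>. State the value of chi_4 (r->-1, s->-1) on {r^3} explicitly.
Conjugacy classes: {e} of size 1, {r^3} of size 1, {r^1, r^5} of size 2, {r^2, r^4} of size 2, {s, sr^2, ...} of size 3, {sr, sr^3, ...} of size 3.
Character table:
  irrep \ class              {e} (size 1)  {r^3} (size 1)  {r^1, r^5} (size 2)  {r^2, r^4} (size 2)  {s, sr^2, ...} (size 3)  {sr, sr^3, ...} (size 3)
  chi_1 (triv)               1             1               1                    1                    1                        1                       
  chi_2 (sign: r->1, s->-1)  1             1               1                    1                    -1                       -1                      
  chi_3 (r->-1, s->1)        1             -1              -1                   1                    1                        -1                      
  chi_4 (r->-1, s->-1)       1             -1              -1                   1                    -1                       1                       
  chi_5 (2d, j=1)            2             -2              1                    -1                   0                        0                       
  chi_6 (2d, j=2)            2             2               -1                   -1                   0                        0                       

Spot check: chi_4 (r->-1, s->-1) on {r^3} = -1.

Reasoning: D_6 has order 2*6 = 12 with 6 conjugacy classes, hence 6 irreducibles. Sum of squared dims 1 + 1 + 1 + 1 + 4 + 4 = 12 = |G|. Linear characters come from the abelianisation; the 2-dimensional irreps have character r^k -> 2*cos(2*pi*j*k/6), reflections -> 0.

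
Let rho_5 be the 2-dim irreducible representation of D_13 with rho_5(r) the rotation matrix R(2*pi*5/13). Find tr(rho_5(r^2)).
chi_{rho_5}(r^2) = 2*cos(2*pi*5*2/13) = 2*cos(6*pi/13)

Explanation: rho_5(r^2) is rotation by angle 2*pi*5*2/13, whose trace is 2*cos(2*pi*5*2/13) = 2*cos(6*pi/13).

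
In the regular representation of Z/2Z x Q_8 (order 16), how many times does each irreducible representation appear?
Each irreducible V_i of dimension d_i appears with multiplicity d_i, i.e. rho_reg = (direct sum over all irreducibles V_i) d_i V_i. The irreducible dimensions for Z/2Z x Q_8 are 1, 1, 1, 1, 1, 1, 1, 1, 2, 2: 8 irreducibles of dimension 1, each with multiplicity 1; 2 irreducibles of dimension 2, each with multiplicity 2. Total dimension 8*1*1 + 2*2*2 = 16 = |G|.

Proof sketch: General theorem: in the regular representation of a finite group G, each irreducible appears with multiplicity equal to its dimension. Check: dim(rho_reg) = sum d_i^2 = 1 + 1 + 1 + 1 + 1 + 1 + 1 + 1 + 4 + 4 = 16 = |G|.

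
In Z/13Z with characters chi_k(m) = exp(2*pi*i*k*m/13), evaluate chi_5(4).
chi_5(4) = zeta_13^20 = exp(-12*I*pi/13)

Argument: chi_5(4) = zeta_13^(5*4) = zeta_13^20. Since zeta_13^13 = 1, this equals zeta_13^7 = exp(2*pi*i*7/13) = exp(-12*I*pi/13).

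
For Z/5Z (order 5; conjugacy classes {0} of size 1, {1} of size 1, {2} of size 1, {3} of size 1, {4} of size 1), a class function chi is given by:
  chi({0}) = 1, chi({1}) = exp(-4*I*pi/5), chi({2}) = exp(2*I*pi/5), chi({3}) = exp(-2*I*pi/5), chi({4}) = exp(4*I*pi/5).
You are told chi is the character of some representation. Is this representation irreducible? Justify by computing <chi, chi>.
Irreducible: <chi, chi> = 1.

Derivation: <chi, chi> = (1/|G|) sum_C |C| * |chi(C)|^2 = (1/5)[1*|1|^2 + 1*|exp(-4*I*pi/5)|^2 + 1*|exp(2*I*pi/5)|^2 + 1*|exp(-2*I*pi/5)|^2 + 1*|exp(4*I*pi/5)|^2]
  = (1/5)[(1) + (1) + (1) + (1) + (1)] = 5/5 = 1.
(Exp terms are combined using exp(i*s)*conj(exp(i*t)) = exp(i*(s-t)), and sums of them are collapsed using the identity that for every m > 1 the m distinct m-th roots of unity sum to 0, e.g. 1 + exp(2*I*pi/3) + exp(-2*I*pi/3) = 0.)
A character is irreducible iff <chi, chi> = 1, so this representation is irreducible.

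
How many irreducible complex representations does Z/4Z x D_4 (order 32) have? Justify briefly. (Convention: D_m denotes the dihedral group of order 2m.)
20

Proof sketch: The number of irreducible complex representations of a finite group equals its number of conjugacy classes. For a direct product, #classes(G x H) = #classes(G) * #classes(H). Z/4Z has 4 classes (abelian), D_4 has 5 classes, so 4 * 5 = 20, so Z/4Z x D_4 (order 32) has exactly 20 irreducible complex representations.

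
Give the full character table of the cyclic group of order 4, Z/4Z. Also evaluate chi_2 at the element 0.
Character table of Z/4Z (irreps indexed chi_0,...,chi_3 with chi_k(m) = zeta_4^(k*m), zeta_4 = exp(2*pi*i/4)):
  irrep \ class  {0} (size 1)  {1} (size 1)  {2} (size 1)  {3} (size 1)
  chi_0          1             1             1             1           
  chi_1          1             I             -1            -I          
  chi_2          1             -1            1             -1          
  chi_3          1             -I            -1            I           

Spot check: chi_2(0) = zeta_4^(2*0) = zeta_4^0 = 1.

Proof sketch: Z/4Z is abelian, so all 4 irreducible complex representations are 1-dimensional. They are given by chi_k(m) = zeta_4^(k*m) for k = 0,...,3. Row orthogonality: sum_m chi_k(m) conj(chi_l(m)) = 4 * [k = l].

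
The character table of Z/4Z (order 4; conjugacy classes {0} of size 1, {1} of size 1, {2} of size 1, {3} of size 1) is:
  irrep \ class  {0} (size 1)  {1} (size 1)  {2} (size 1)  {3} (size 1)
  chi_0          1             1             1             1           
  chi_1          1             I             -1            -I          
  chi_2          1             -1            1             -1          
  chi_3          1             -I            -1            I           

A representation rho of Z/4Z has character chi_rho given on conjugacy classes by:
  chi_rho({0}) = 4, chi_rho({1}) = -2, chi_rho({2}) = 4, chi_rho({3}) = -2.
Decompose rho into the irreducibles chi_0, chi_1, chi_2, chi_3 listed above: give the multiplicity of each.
Multiplicities: chi_0: 1, chi_1: 0, chi_2: 3, chi_3: 0.

Justification: Use <chi_rho, chi> = (1/|G|) sum_C |C| * chi_rho(C) * conj(chi(C)) with |G| = 4 for each irreducible chi in the table:
  <chi_rho, chi_0> = (1/4)[1*(4)*conj(1) + 1*(-2)*conj(1) + 1*(4)*conj(1) + 1*(-2)*conj(1)]
      = (1/4)[(4) + (-2) + (4) + (-2)] = 4/4 = 1
  <chi_rho, chi_1> = (1/4)[1*(4)*conj(1) + 1*(-2)*conj(I) + 1*(4)*conj(-1) + 1*(-2)*conj(-I)]
      = (1/4)[(4) + (2*I) + (-4) + (-2*I)] = 0/4 = 0
  <chi_rho, chi_2> = (1/4)[1*(4)*conj(1) + 1*(-2)*conj(-1) + 1*(4)*conj(1) + 1*(-2)*conj(-1)]
      = (1/4)[(4) + (2) + (4) + (2)] = 12/4 = 3
  <chi_rho, chi_3> = (1/4)[1*(4)*conj(1) + 1*(-2)*conj(-I) + 1*(4)*conj(-1) + 1*(-2)*conj(I)]
      = (1/4)[(4) + (-2*I) + (-4) + (2*I)] = 0/4 = 0
(Exp terms are combined using exp(i*s)*conj(exp(i*t)) = exp(i*(s-t)), and sums of them are collapsed using the identity that for every m > 1 the m distinct m-th roots of unity sum to 0, e.g. 1 + exp(2*I*pi/3) + exp(-2*I*pi/3) = 0.)
Dimension check: dim(rho) = sum (mult * dim) = 1*1 + 0*1 + 3*1 + 0*1 = 4 = chi_rho(e) = 4.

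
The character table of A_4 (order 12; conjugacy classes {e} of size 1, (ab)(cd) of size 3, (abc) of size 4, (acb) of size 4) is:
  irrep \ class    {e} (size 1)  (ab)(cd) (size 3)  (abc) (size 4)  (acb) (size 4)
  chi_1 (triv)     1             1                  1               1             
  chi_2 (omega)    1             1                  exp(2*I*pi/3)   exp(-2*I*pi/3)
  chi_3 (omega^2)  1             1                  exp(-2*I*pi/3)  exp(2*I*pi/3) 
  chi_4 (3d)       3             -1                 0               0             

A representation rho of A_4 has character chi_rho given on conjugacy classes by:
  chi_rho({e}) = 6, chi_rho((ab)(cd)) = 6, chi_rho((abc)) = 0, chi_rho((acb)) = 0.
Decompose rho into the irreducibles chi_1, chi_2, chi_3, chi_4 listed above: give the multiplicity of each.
Multiplicities: chi_1: 2, chi_2: 2, chi_3: 2, chi_4: 0.

Explanation: Use <chi_rho, chi> = (1/|G|) sum_C |C| * chi_rho(C) * conj(chi(C)) with |G| = 12 for each irreducible chi in the table:
  <chi_rho, chi_1> = (1/12)[1*(6)*conj(1) + 3*(6)*conj(1) + 4*(0)*conj(1) + 4*(0)*conj(1)]
      = (1/12)[(6) + (18) + (0) + (0)] = 24/12 = 2
  <chi_rho, chi_2> = (1/12)[1*(6)*conj(1) + 3*(6)*conj(1) + 4*(0)*conj(exp(2*I*pi/3)) + 4*(0)*conj(exp(-2*I*pi/3))]
      = (1/12)[(6) + (18) + (0) + (0)] = 24/12 = 2
  <chi_rho, chi_3> = (1/12)[1*(6)*conj(1) + 3*(6)*conj(1) + 4*(0)*conj(exp(-2*I*pi/3)) + 4*(0)*conj(exp(2*I*pi/3))]
      = (1/12)[(6) + (18) + (0) + (0)] = 24/12 = 2
  <chi_rho, chi_4> = (1/12)[1*(6)*conj(3) + 3*(6)*conj(-1) + 4*(0)*conj(0) + 4*(0)*conj(0)]
      = (1/12)[(18) + (-18) + (0) + (0)] = 0/12 = 0
(Exp terms are combined using exp(i*s)*conj(exp(i*t)) = exp(i*(s-t)), and sums of them are collapsed using the identity that for every m > 1 the m distinct m-th roots of unity sum to 0, e.g. 1 + exp(2*I*pi/3) + exp(-2*I*pi/3) = 0.)
Dimension check: dim(rho) = sum (mult * dim) = 2*1 + 2*1 + 2*1 + 0*3 = 6 = chi_rho(e) = 6.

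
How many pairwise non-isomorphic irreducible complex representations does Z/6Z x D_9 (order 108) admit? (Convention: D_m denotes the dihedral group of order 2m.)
36

Details: The number of irreducible complex representations of a finite group equals its number of conjugacy classes. For a direct product, #classes(G x H) = #classes(G) * #classes(H). Z/6Z has 6 classes (abelian), D_9 has 6 classes, so 6 * 6 = 36, so Z/6Z x D_9 (order 108) has exactly 36 irreducible complex representations.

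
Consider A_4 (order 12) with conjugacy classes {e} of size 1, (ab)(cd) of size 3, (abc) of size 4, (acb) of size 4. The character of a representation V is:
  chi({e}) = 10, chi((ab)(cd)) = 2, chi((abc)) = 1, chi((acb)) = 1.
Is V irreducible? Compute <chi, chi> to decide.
Not irreducible (reducible): <chi, chi> = 10 > 1.

Details: <chi, chi> = (1/|G|) sum_C |C| * |chi(C)|^2 = (1/12)[1*|10|^2 + 3*|2|^2 + 4*|1|^2 + 4*|1|^2]
  = (1/12)[(100) + (12) + (4) + (4)] = 120/12 = 10.
(Exp terms are combined using exp(i*s)*conj(exp(i*t)) = exp(i*(s-t)), and sums of them are collapsed using the identity that for every m > 1 the m distinct m-th roots of unity sum to 0, e.g. 1 + exp(2*I*pi/3) + exp(-2*I*pi/3) = 0.)
A character is irreducible iff <chi, chi> = 1, so this representation is reducible.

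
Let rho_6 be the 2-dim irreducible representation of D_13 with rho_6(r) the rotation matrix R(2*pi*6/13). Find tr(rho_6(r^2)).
chi_{rho_6}(r^2) = 2*cos(2*pi*6*2/13) = 2*cos(2*pi/13)

Argument: rho_6(r^2) is rotation by angle 2*pi*6*2/13, whose trace is 2*cos(2*pi*6*2/13) = 2*cos(2*pi/13).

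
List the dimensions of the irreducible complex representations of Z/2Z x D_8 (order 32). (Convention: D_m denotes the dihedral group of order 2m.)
Dimensions: 1, 1, 1, 1, 1, 1, 1, 1, 2, 2, 2, 2, 2, 2

Explanation: There are 14 irreducibles (= number of conjugacy classes). Their dimensions d_i satisfy sum d_i^2 = |G| = 32: 1 + 1 + 1 + 1 + 1 + 1 + 1 + 1 + 4 + 4 + 4 + 4 + 4 + 4 = 32. (For the product with Z/2Z: each of the 2 1-dim characters of Z/2Z tensors with each irrep of D_8, giving 2 copies of each D_8-dimension.)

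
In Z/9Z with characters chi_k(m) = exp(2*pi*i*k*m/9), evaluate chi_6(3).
chi_6(3) = zeta_9^18 = 1

Working: chi_6(3) = zeta_9^(6*3) = zeta_9^18. Since zeta_9^9 = 1, this equals zeta_9^0 = exp(2*pi*i*0/9) = 1.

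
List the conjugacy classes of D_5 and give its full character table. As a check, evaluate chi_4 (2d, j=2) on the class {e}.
Conjugacy classes: {e} of size 1, {r^1, r^4} of size 2, {r^2, r^3} of size 2, {s, sr, ..., sr^4} of size 5.
Character table:
  irrep \ class              {e} (size 1)  {r^1, r^4} (size 2)  {r^2, r^3} (size 2)  {s, sr, ..., sr^4} (size 5)
  chi_1 (triv)               1             1                    1                    1                          
  chi_2 (sign: r->1, s->-1)  1             1                    1                    -1                         
  chi_3 (2d, j=1)            2             -1/2 + sqrt(5)/2     -sqrt(5)/2 - 1/2     0                          
  chi_4 (2d, j=2)            2             -sqrt(5)/2 - 1/2     -1/2 + sqrt(5)/2     0                          

Spot check: chi_4 (2d, j=2) on {e} = 2.

D_5 has order 2*5 = 10 with 4 conjugacy classes, hence 4 irreducibles. Sum of squared dims 1 + 1 + 4 + 4 = 10 = |G|. Linear characters come from the abelianisation; the 2-dimensional irreps have character r^k -> 2*cos(2*pi*j*k/5), reflections -> 0.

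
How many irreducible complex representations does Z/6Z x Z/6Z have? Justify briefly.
36

Proof sketch: The number of irreducible complex representations of a finite group equals its number of conjugacy classes. Z/6Z x Z/6Z is abelian of order 36, so every element is its own conjugacy class: 36 classes, so Z/6Z x Z/6Z (order 36) has exactly 36 irreducible complex representations.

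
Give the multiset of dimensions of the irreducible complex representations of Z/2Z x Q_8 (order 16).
Dimensions: 1, 1, 1, 1, 1, 1, 1, 1, 2, 2

Explanation: There are 10 irreducibles (= number of conjugacy classes). Their dimensions d_i satisfy sum d_i^2 = |G| = 16: 1 + 1 + 1 + 1 + 1 + 1 + 1 + 1 + 4 + 4 = 16. (For the product with Z/2Z: each of the 2 1-dim characters of Z/2Z tensors with each irrep of Q_8, giving 2 copies of each Q_8-dimension.)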